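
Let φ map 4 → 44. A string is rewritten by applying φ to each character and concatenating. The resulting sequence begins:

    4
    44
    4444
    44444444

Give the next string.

4444444444444444

Rewriting each symbol of 44444444: 4→44, 4→44, 4→44, 4→44, 4→44, 4→44, 4→44, 4→44, which concatenates to 44 44 44 44 44 44 44 44.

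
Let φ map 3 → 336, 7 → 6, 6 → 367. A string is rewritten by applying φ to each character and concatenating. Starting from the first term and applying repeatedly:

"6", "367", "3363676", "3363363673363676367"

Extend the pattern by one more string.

336336367336336367336367633633636733636763673363676

φ(3363363673363676367) expands symbol-by-symbol to 336 336 367 336 336 367 336 367 6 336 336 367 336 367 6 367 336 367 6; joining the 19 pieces gives the next term.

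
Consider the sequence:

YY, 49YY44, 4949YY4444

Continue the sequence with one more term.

Every step adds 49 to the front and 44 to the end of the previous string.
Applying this once more to 4949YY4444:

494949YY444444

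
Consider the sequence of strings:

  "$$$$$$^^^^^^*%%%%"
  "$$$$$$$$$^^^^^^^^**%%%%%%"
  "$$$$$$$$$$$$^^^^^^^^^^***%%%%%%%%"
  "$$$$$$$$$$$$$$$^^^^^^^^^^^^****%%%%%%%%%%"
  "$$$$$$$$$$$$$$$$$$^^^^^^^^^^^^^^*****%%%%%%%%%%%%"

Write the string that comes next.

$$$$$$$$$$$$$$$$$$$$$^^^^^^^^^^^^^^^^******%%%%%%%%%%%%%%

Term n consists of 3n $'s, followed by 2n+2 ^'s, followed by n-1 *'s, followed by 2n %'s, where the shown terms are n = 2, 3, 4, 5, 6.
For the next term, n = 7, so the run lengths are 21, 16, 6, 14.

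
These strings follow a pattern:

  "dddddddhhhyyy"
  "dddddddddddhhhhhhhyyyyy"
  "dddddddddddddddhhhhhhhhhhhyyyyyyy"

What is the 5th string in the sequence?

dddddddddddddddddddddddhhhhhhhhhhhhhhhhhhhyyyyyyyyyyy

Term n consists of 4n+3 d's, followed by 4n-1 h's, followed by 2n+1 y's (n = 1, 2, …).
Setting n = 5 gives 23, 19, 11 characters in each block.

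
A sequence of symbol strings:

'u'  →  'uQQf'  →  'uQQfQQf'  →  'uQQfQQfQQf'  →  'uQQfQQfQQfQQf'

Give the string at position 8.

Every step adds QQf to the end: s(k+1) = s(k)·QQf.
From uQQfQQfQQfQQf, 3 further steps: uQQfQQfQQfQQf → uQQfQQfQQfQQfQQf → uQQfQQfQQfQQfQQfQQf → (answer).

uQQfQQfQQfQQfQQfQQfQQf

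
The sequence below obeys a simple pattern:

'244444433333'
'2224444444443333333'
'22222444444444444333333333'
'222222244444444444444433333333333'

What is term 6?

The n-th term is 2n-1 2's then 3n+3 4's then 2n+3 3's (n = 1, 2, …).
At n = 6 the blocks have lengths 11, 21, 15.

22222222222444444444444444444444333333333333333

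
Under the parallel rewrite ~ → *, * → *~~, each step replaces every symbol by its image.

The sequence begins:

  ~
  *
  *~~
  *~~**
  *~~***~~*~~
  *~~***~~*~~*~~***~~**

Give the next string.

*~~***~~*~~*~~***~~***~~***~~*~~*~~***~~*~~

Replace each of the 21 characters of *~~***~~*~~*~~***~~** in place — *~~ * * *~~ *~~ *~~ * * *~~ * * *~~ * * *~~ *~~ *~~ * * *~~ *~~ — and concatenate.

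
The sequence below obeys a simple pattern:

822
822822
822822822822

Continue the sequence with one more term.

Every step duplicates the string.
One more doubling of 822822822822 gives the answer.

822822822822822822822822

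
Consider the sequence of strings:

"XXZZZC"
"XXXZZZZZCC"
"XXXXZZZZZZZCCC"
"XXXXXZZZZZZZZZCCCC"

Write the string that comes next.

Each string has the form X^{n+1} Z^{2n+1} C^{n} (n = 1, 2, …).
For the next term, n = 5, so the run lengths are 6, 11, 5.

XXXXXXZZZZZZZZZZZCCCCC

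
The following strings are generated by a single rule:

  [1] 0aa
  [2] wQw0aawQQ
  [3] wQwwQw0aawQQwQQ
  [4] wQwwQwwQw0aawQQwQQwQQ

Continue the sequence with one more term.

wQwwQwwQwwQw0aawQQwQQwQQwQQ

Each term wraps the previous one in wQw on the left and wQQ on the right.
One more step from wQwwQwwQw0aawQQwQQwQQ gives the answer.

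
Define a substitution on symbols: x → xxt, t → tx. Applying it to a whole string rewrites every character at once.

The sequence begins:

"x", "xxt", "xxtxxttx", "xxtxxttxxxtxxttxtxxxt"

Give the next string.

xxtxxttxxxtxxttxtxxxtxxtxxttxxxtxxttxtxxxttxxxtxxtxxttx

Replace each of the 21 characters of xxtxxttxxxtxxttxtxxxt in place — xxt xxt tx xxt xxt tx tx xxt xxt xxt tx xxt xxt tx tx xxt tx xxt xxt xxt tx — and concatenate.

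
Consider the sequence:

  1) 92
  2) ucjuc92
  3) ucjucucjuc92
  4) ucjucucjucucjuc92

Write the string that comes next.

ucjucucjucucjucucjuc92

Each term is the previous one with ucjuc prepended.
One more step from ucjucucjucucjuc92 gives the answer.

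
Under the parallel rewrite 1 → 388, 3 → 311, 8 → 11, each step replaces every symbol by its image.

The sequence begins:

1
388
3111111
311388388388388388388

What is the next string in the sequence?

Replace each of the 21 characters of 311388388388388388388 in place — 311 388 388 311 11 11 311 11 11 311 11 11 311 11 11 311 11 11 311 11 11 — and concatenate.

311388388311111131111113111111311111131111113111111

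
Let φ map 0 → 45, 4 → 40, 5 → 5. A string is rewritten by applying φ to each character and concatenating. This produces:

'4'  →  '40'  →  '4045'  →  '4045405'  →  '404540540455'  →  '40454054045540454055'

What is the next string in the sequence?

404540540455404540554045405404555

Applying the rule to each of the 20 symbols of 40454054045540454055 gives the pieces 40 45 40 5 40 45 5 40 45 40 5 5 40 45 40 5 40 45 5 5, which concatenate to the answer.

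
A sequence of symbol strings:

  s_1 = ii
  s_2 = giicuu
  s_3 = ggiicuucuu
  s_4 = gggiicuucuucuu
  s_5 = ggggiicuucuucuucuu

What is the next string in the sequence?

s(k+1) = g·s(k)·cuu, so each term gains g as a prefix and cuu as a suffix.
Applying this once more to ggggiicuucuucuucuu:

gggggiicuucuucuucuucuu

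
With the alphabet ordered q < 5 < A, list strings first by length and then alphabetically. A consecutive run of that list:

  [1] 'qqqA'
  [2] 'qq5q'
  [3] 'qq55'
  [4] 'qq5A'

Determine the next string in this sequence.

The successor of qq5A increments the rightmost position that isn't already A and resets every position after it to q.

qqAq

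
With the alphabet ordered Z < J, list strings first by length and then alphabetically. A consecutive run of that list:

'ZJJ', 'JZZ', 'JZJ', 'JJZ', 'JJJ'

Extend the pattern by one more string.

JJJ is the last string of length 3, so the next is the first of length 4: Z repeated 4 times.

ZZZZ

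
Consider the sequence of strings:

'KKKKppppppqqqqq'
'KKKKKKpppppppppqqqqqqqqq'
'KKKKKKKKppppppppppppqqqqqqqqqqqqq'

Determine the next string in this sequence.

KKKKKKKKKKpppppppppppppppqqqqqqqqqqqqqqqqq

Reading off run lengths: K runs 4, 6, 8; p runs 6, 9, 12; q runs 5, 9, 13 — each is linear in n (n = 1, 2, …).
For the next term, n = 4, so the run lengths are 10, 15, 17.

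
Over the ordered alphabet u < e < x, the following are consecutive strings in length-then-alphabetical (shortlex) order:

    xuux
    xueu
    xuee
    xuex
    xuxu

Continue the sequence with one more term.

xuxe

Treat xuxu as a base-3 numeral over the given alphabet and add one, carrying through any trailing x's.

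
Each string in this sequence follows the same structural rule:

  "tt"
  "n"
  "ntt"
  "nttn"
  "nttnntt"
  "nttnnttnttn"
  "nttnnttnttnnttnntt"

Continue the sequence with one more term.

nttnnttnttnnttnnttnttnnttnttn

From term 3 onward, concatenate the last term with the second-to-last: n·tt = ntt, ntt·n = nttn, …
Continuing: nttnnttnttnnttnntt · nttnnttnttn gives term 8.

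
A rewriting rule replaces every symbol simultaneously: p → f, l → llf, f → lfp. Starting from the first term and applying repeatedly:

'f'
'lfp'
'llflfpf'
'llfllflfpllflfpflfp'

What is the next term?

Applying the rule to each of the 19 symbols of llfllflfpllflfpflfp gives the pieces llf llf lfp llf llf lfp llf lfp f llf llf lfp llf lfp f lfp llf lfp f, which concatenate to the answer.

llfllflfpllfllflfpllflfpfllfllflfpllflfpflfpllflfpf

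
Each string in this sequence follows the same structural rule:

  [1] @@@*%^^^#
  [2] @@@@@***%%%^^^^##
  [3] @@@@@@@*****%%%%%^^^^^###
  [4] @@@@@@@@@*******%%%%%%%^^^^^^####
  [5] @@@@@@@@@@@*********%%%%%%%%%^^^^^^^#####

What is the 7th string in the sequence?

@@@@@@@@@@@@@@@*************%%%%%%%%%%%%%^^^^^^^^^#######

The n-th term is 2n+1 @'s then 2n-1 *'s then 2n-1 %'s then n+2 ^'s then n #'s (n = 1, 2, …).
Setting n = 7 gives 15, 13, 13, 9, 7 characters in each block.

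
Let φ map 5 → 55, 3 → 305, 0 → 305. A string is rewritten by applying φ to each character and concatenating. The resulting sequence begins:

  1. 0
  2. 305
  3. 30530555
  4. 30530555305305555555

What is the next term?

305305553053055555553053055530530555555555555555

Applying the rule to each of the 20 symbols of 30530555305305555555 gives the pieces 305 305 55 305 305 55 55 55 305 305 55 305 305 55 55 55 55 55 55 55, which concatenate to the answer.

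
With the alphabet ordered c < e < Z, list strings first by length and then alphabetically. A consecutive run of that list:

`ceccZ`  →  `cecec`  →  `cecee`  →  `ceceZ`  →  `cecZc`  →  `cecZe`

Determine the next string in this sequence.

Treat cecZe as a base-3 numeral over the given alphabet and add one, carrying through any trailing Z's.

cecZZ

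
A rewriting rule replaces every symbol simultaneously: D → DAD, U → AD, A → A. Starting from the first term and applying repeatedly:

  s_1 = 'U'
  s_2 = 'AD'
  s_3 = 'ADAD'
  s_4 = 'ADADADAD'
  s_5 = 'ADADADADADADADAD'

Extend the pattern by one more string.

ADADADADADADADADADADADADADADADAD

Applying the rule to each of the 16 symbols of ADADADADADADADAD gives the pieces A DAD A DAD A DAD A DAD A DAD A DAD A DAD A DAD, which concatenate to the answer.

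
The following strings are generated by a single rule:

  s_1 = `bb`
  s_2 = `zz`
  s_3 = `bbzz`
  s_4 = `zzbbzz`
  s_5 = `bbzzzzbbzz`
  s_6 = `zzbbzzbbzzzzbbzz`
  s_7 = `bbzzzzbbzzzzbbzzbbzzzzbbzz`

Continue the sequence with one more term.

This is a Fibonacci-style word recurrence s(k) = s(k−2)·s(k−1): e.g. bb·zz = bbzz.
The next term joins zzbbzzbbzzzzbbzz and bbzzzzbbzzzzbbzzbbzzzzbbzz.

zzbbzzbbzzzzbbzzbbzzzzbbzzzzbbzzbbzzzzbbzz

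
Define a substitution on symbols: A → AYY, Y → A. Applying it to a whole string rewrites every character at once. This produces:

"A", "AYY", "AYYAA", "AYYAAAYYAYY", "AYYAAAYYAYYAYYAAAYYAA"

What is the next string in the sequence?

Replace each of the 21 characters of AYYAAAYYAYYAYYAAAYYAA in place — AYY A A AYY AYY AYY A A AYY A A AYY A A AYY AYY AYY A A AYY AYY — and concatenate.

AYYAAAYYAYYAYYAAAYYAAAYYAAAYYAYYAYYAAAYYAYY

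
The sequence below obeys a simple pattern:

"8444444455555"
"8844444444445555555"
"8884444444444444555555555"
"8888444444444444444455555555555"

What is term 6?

The n-th term is n-1 8's then 3n+1 4's then 2n+1 5's, where the shown terms are n = 2, 3, 4, 5.
At n = 7 the blocks have lengths 6, 22, 15.

8888884444444444444444444444555555555555555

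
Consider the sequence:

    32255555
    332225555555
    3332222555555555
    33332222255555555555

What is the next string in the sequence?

333332222225555555555555

The n-th term is n-1 3's then n 2's then 2n+1 5's, where the shown terms are n = 2, 3, 4, 5.
For the next term, n = 6, so the run lengths are 5, 6, 13.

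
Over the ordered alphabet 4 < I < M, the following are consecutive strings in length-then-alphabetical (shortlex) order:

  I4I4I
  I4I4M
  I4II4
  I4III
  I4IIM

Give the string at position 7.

Advancing 2 positions from I4IIM through I4IIM → I4IM4 reaches term 7.

I4IMI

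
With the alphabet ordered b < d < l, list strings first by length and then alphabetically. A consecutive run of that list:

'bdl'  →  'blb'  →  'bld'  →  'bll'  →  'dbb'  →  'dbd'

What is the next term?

The successor of dbd increments the rightmost position that isn't already l and resets every position after it to b.

dbl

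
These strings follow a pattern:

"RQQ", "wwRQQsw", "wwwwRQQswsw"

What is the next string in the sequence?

wwwwwwRQQswswsw

Each term wraps the previous one in ww on the left and sw on the right.
So the next term is ww·wwwwRQQswsw·sw.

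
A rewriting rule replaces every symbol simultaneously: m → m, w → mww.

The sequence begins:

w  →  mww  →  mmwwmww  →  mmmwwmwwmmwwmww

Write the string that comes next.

mmmmwwmwwmmwwmwwmmmwwmwwmmwwmww

Applying the rule to each of the 15 symbols of mmmwwmwwmmwwmww gives the pieces m m m mww mww m mww mww m m mww mww m mww mww, which concatenate to the answer.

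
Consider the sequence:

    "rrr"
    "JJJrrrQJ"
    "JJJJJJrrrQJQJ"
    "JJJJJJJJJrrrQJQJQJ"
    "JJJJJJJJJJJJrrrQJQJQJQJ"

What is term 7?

s(k+1) = JJJ·s(k)·QJ, so each term gains JJJ as a prefix and QJ as a suffix.
From JJJJJJJJJJJJrrrQJQJQJQJ, 2 further steps: JJJJJJJJJJJJrrrQJQJQJQJ → JJJJJJJJJJJJJJJrrrQJQJQJQJQJ → (answer).

JJJJJJJJJJJJJJJJJJrrrQJQJQJQJQJQJ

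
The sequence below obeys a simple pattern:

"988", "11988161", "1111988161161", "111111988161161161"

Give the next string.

Each term wraps the previous one in 11 on the left and 161 on the right.
Applying this once more to 111111988161161161:

11111111988161161161161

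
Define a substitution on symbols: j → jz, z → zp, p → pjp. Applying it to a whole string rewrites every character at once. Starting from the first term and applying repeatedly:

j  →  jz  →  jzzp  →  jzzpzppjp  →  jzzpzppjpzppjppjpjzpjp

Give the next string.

Rewriting the 22 symbols of jzzpzppjpzppjppjpjzpjp one by one yields jz zp zp pjp zp pjp pjp jz pjp zp pjp pjp jz pjp pjp jz pjp jz zp pjp jz pjp; concatenated:

jzzpzppjpzppjppjpjzpjpzppjppjpjzpjppjpjzpjpjzzppjpjzpjp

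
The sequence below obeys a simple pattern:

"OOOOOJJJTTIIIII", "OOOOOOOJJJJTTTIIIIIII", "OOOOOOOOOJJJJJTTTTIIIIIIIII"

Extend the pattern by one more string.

The n-th term is 2n+1 O's then n+1 J's then n T's then 2n+1 I's, where the shown terms are n = 2, 3, 4.
For the next term, n = 5, so the run lengths are 11, 6, 5, 11.

OOOOOOOOOOOJJJJJJTTTTTIIIIIIIIIII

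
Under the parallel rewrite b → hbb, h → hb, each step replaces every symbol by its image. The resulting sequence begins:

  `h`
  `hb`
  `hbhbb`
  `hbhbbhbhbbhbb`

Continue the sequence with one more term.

hbhbbhbhbbhbbhbhbbhbhbbhbbhbhbbhbb

φ(hbhbbhbhbbhbb) expands symbol-by-symbol to hb hbb hb hbb hbb hb hbb hb hbb hbb hb hbb hbb; joining the 13 pieces gives the next term.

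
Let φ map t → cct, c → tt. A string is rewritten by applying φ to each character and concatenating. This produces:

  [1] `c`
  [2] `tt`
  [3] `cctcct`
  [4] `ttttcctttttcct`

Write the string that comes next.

cctcctcctcctttttcctcctcctcctcctttttcct

φ(ttttcctttttcct) expands symbol-by-symbol to cct cct cct cct tt tt cct cct cct cct cct tt tt cct; joining the 14 pieces gives the next term.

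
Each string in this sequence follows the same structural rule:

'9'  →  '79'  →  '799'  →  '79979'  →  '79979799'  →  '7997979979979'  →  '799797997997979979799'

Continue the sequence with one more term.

This is a Fibonacci-style word recurrence s(k) = s(k−1)·s(k−2): e.g. 79·9 = 799.
Continuing: 799797997997979979799 · 7997979979979 gives term 8.

7997979979979799797997997979979979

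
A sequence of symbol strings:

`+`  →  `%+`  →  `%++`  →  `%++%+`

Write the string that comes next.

Each term (from the third on) is the previous term followed by the one before it: term 3 = %+·+ = %++.
So term 5 is %++%+·%++.

%++%+%++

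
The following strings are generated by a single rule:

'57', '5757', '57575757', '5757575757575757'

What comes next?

s(k+1) = s(k)·s(k) — each term doubles the last.
Doubling 5757575757575757:

57575757575757575757575757575757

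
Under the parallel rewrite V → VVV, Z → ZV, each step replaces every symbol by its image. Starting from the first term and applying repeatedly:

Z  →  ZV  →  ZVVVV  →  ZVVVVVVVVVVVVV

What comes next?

φ(ZVVVVVVVVVVVVV) expands symbol-by-symbol to ZV VVV VVV VVV VVV VVV VVV VVV VVV VVV VVV VVV VVV VVV; joining the 14 pieces gives the next term.

ZVVVVVVVVVVVVVVVVVVVVVVVVVVVVVVVVVVVVVVVV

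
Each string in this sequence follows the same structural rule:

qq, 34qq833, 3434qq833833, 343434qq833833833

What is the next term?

Every step adds 34 to the front and 833 to the end of the previous string.
Applying this once more to 343434qq833833833:

34343434qq833833833833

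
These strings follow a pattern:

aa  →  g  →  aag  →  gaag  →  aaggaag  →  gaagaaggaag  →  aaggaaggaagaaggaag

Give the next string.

gaagaaggaagaaggaaggaagaaggaag

Each term (from the third on) is the two preceding terms concatenated in order: term 3 = aa·g = aag.
So term 8 is gaagaaggaag·aaggaaggaagaaggaag.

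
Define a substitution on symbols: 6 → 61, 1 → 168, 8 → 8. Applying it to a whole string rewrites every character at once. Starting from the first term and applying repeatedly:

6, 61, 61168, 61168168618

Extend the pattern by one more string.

61168168618168618611688

Rewriting each symbol of 61168168618: 6→61, 1→168, 1→168, 6→61, 8→8, 1→168, 6→61, 8→8, 6→61, 1→168, 8→8, which concatenates to 61 168 168 61 8 168 61 8 61 168 8.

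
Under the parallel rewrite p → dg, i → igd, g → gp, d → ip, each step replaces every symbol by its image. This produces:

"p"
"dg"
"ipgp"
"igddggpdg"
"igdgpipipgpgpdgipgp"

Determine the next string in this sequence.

Replace each of the 19 characters of igdgpipipgpgpdgipgp in place — igd gp ip gp dg igd dg igd dg gp dg gp dg ip gp igd dg gp dg — and concatenate.

igdgpipgpdgigddgigddggpdggpdgipgpigddggpdg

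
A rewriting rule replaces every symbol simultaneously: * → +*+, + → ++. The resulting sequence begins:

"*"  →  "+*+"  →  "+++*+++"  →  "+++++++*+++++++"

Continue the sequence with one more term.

+++++++++++++++*+++++++++++++++

φ(+++++++*+++++++) expands symbol-by-symbol to ++ ++ ++ ++ ++ ++ ++ +*+ ++ ++ ++ ++ ++ ++ ++; joining the 15 pieces gives the next term.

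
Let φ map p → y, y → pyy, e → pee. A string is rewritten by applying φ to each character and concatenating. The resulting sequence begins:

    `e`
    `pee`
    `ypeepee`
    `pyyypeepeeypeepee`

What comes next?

φ(pyyypeepeeypeepee) expands symbol-by-symbol to y pyy pyy pyy y pee pee y pee pee pyy y pee pee y pee pee; joining the 17 pieces gives the next term.

ypyypyypyyypeepeeypeepeepyyypeepeeypeepee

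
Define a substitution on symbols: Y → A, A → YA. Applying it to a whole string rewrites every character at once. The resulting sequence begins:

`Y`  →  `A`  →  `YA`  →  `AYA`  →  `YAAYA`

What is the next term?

Apply φ to YAAYA symbol by symbol: Y→A, A→YA, A→YA, Y→A, A→YA; joined: A YA YA A YA.

AYAYAAYA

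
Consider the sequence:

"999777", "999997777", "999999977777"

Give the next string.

Term n consists of 2n-1 9's, followed by n+1 7's, where the shown terms are n = 2, 3, 4.
At n = 5 the blocks have lengths 9, 6.

999999999777777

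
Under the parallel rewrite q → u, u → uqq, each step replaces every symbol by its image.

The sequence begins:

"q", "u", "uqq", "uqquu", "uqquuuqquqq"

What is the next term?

Apply φ to uqquuuqquqq symbol by symbol: u→uqq, q→u, q→u, u→uqq, u→uqq, u→uqq, q→u, q→u, u→uqq, q→u, q→u; joined: uqq u u uqq uqq uqq u u uqq u u.

uqquuuqquqquqquuuqquu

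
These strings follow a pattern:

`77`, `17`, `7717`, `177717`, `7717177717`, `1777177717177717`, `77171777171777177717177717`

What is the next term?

177717771717771777171777171777177717177717

This is a Fibonacci-style word recurrence s(k) = s(k−2)·s(k−1): e.g. 77·17 = 7717.
Continuing: 1777177717177717 · 77171777171777177717177717 gives term 8.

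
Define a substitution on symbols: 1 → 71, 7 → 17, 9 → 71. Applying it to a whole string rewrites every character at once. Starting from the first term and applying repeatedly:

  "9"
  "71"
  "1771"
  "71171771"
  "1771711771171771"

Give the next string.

71171771177171171771711771171771

Applying the rule to each of the 16 symbols of 1771711771171771 gives the pieces 71 17 17 71 17 71 71 17 17 71 71 17 71 17 17 71, which concatenate to the answer.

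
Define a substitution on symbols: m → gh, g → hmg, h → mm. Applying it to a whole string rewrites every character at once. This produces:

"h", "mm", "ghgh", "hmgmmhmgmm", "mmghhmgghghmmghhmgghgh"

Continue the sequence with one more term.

Rewriting the 22 symbols of mmghhmgghghmmghhmgghgh one by one yields gh gh hmg mm mm gh hmg hmg mm hmg mm gh gh hmg mm mm gh hmg hmg mm hmg mm; concatenated:

ghghhmgmmmmghhmghmgmmhmgmmghghhmgmmmmghhmghmgmmhmgmm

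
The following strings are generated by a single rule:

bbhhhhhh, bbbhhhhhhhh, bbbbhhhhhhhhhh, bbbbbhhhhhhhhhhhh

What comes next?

bbbbbbhhhhhhhhhhhhhh

The n-th term is n-1 b's then 2n h's, where the shown terms are n = 3, 4, 5, 6.
For the next term, n = 7, so the run lengths are 6, 14.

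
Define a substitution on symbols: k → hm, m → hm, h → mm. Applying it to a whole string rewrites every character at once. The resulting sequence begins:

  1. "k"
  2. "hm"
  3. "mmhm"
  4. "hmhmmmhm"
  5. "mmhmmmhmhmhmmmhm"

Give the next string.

Rewriting the 16 symbols of mmhmmmhmhmhmmmhm one by one yields hm hm mm hm hm hm mm hm mm hm mm hm hm hm mm hm; concatenated:

hmhmmmhmhmhmmmhmmmhmmmhmhmhmmmhm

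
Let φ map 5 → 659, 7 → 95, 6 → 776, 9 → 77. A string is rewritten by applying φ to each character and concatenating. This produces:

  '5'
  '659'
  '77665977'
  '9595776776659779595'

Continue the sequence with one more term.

7765977659959577695957767766597795957765977659

Applying the rule to each of the 19 symbols of 9595776776659779595 gives the pieces 77 659 77 659 95 95 776 95 95 776 776 659 77 95 95 77 659 77 659, which concatenate to the answer.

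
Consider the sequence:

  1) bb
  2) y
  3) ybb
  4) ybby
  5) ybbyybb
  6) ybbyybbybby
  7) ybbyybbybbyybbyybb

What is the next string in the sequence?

Each term (from the third on) is the previous term followed by the one before it: term 3 = y·bb = ybb.
So term 8 is ybbyybbybbyybbyybb·ybbyybbybby.

ybbyybbybbyybbyybbybbyybbybby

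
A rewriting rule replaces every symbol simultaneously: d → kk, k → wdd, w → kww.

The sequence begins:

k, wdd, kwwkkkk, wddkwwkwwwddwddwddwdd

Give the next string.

Applying the rule to each of the 21 symbols of wddkwwkwwwddwddwddwdd gives the pieces kww kk kk wdd kww kww wdd kww kww kww kk kk kww kk kk kww kk kk kww kk kk, which concatenate to the answer.

kwwkkkkwddkwwkwwwddkwwkwwkwwkkkkkwwkkkkkwwkkkkkwwkkkk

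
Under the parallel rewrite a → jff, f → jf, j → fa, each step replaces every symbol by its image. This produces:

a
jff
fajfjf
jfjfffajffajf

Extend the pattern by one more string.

fajffajfjfjfjfffajfjfjfffajf

Replace each of the 13 characters of jfjfffajffajf in place — fa jf fa jf jf jf jff fa jf jf jff fa jf — and concatenate.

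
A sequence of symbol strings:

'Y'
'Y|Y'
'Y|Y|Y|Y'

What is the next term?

Each string is two copies of the previous one joined by '|'.
One more doubling of Y|Y|Y|Y gives the answer.

Y|Y|Y|Y|Y|Y|Y|Y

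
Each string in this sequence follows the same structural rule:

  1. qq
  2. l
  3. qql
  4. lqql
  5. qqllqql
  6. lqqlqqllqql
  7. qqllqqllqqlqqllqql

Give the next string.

lqqlqqllqqlqqllqqllqqlqqllqql

This is a Fibonacci-style word recurrence s(k) = s(k−2)·s(k−1): e.g. qq·l = qql.
The next term joins lqqlqqllqql and qqllqqllqqlqqllqql.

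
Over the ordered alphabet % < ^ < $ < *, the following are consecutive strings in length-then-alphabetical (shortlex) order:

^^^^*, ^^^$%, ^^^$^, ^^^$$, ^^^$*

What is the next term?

The successor of ^^^$* increments the rightmost position that isn't already * and resets every position after it to %.

^^^*%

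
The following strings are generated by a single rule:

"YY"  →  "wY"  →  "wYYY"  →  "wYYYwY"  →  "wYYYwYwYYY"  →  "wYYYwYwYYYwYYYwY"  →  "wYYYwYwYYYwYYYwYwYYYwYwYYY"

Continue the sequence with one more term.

From term 3 onward, concatenate the last term with the second-to-last: wY·YY = wYYY, wYYY·wY = wYYYwY, …
Continuing: wYYYwYwYYYwYYYwYwYYYwYwYYY · wYYYwYwYYYwYYYwY gives term 8.

wYYYwYwYYYwYYYwYwYYYwYwYYYwYYYwYwYYYwYYYwY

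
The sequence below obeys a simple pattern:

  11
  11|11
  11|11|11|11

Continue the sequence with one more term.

Every step duplicates the string with '|' between the halves.
Doubling 11|11|11|11 with '|' between the halves:

11|11|11|11|11|11|11|11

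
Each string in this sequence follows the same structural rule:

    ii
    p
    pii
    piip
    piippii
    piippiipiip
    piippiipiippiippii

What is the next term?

piippiipiippiippiipiippiipiip

This is a Fibonacci-style word recurrence s(k) = s(k−1)·s(k−2): e.g. p·ii = pii.
Continuing: piippiipiippiippii · piippiipiip gives term 8.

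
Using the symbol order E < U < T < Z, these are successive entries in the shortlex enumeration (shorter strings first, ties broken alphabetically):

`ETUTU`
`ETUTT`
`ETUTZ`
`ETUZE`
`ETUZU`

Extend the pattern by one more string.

Find the rightmost character of ETUZU below Z, bump it to the next letter, and reset everything to its right to E.

ETUZT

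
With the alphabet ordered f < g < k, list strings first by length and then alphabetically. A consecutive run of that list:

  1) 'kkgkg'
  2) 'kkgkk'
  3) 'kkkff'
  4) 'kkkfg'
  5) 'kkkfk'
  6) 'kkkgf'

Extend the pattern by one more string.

kkkgg

Find the rightmost character of kkkgf below k, bump it to the next letter, and reset everything to its right to f.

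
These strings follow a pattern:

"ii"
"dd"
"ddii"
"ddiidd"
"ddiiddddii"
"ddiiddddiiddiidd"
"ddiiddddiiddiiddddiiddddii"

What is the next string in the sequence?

Each term (from the third on) is the previous term followed by the one before it: term 3 = dd·ii = ddii.
The next term joins ddiiddddiiddiiddddiiddddii and ddiiddddiiddiidd.

ddiiddddiiddiiddddiiddddiiddiiddddiiddiidd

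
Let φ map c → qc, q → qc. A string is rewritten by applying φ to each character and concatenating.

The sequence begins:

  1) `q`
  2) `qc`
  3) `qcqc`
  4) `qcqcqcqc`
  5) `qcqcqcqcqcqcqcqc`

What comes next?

qcqcqcqcqcqcqcqcqcqcqcqcqcqcqcqc

φ(qcqcqcqcqcqcqcqc) expands symbol-by-symbol to qc qc qc qc qc qc qc qc qc qc qc qc qc qc qc qc; joining the 16 pieces gives the next term.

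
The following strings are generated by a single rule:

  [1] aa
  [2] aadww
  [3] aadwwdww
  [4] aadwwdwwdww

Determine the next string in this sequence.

Each term is the previous one with dww appended.
Applying this once more to aadwwdwwdww:

aadwwdwwdwwdww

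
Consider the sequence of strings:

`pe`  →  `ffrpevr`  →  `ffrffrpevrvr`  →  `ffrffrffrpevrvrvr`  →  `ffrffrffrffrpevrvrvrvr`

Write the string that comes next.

s(k+1) = ffr·s(k)·vr, so each term gains ffr as a prefix and vr as a suffix.
So the next term is ffr·ffrffrffrffrpevrvrvrvr·vr.

ffrffrffrffrffrpevrvrvrvrvr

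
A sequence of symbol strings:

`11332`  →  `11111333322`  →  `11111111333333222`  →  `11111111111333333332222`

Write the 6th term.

Reading off run lengths: 1 runs 2, 5, 8, 11; 3 runs 2, 4, 6, 8; 2 runs 1, 2, 3, 4 — each is linear in n (n = 1, 2, …).
At n = 6 the blocks have lengths 17, 12, 6.

11111111111111111333333333333222222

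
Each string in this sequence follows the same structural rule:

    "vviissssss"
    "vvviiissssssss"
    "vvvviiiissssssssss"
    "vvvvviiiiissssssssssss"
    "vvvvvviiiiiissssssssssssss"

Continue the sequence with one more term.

Each string has the form v^{n-1} i^{n-1} s^{2n}, where the shown terms are n = 3, 4, 5, 6, 7.
Setting n = 8 gives 7, 7, 16 characters in each block.

vvvvvvviiiiiiissssssssssssssss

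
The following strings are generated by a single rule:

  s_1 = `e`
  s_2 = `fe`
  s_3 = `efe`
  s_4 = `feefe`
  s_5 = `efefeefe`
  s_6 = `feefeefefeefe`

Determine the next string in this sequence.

efefeefefeefeefefeefe

From term 3 onward, concatenate the second-to-last term with the last: e·fe = efe, fe·efe = feefe, …
So term 7 is efefeefe·feefeefefeefe.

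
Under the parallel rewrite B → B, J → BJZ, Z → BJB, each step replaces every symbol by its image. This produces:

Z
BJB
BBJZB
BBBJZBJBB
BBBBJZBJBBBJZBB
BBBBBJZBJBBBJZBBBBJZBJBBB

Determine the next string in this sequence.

φ(BBBBBJZBJBBBJZBBBBJZBJBBB) expands symbol-by-symbol to B B B B B BJZ BJB B BJZ B B B BJZ BJB B B B B BJZ BJB B BJZ B B B; joining the 25 pieces gives the next term.

BBBBBBJZBJBBBJZBBBBJZBJBBBBBBJZBJBBBJZBBB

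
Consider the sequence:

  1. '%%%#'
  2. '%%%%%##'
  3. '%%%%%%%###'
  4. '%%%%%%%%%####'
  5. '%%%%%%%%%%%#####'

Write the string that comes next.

Reading off run lengths: % runs 3, 5, 7, 9, 11; # runs 1, 2, 3, 4, 5 — each is linear in n (n = 1, 2, …).
At n = 6 the blocks have lengths 13, 6.

%%%%%%%%%%%%%######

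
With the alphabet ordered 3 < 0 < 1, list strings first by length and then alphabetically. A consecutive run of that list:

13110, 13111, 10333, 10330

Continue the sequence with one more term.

Find the rightmost character of 10330 below 1, bump it to the next letter, and reset everything to its right to 3.

10331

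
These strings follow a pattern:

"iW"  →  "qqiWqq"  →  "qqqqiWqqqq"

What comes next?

qqqqqqiWqqqqqq

Every step adds qq to the front and qq to the end of the previous string.
So the next term is qq·qqqqiWqqqq·qq.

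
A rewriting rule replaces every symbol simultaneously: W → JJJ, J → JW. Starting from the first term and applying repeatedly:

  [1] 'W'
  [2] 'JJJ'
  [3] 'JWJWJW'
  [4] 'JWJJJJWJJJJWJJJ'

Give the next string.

JWJJJJWJWJWJWJJJJWJWJWJWJJJJWJWJW

Applying the rule to each of the 15 symbols of JWJJJJWJJJJWJJJ gives the pieces JW JJJ JW JW JW JW JJJ JW JW JW JW JJJ JW JW JW, which concatenate to the answer.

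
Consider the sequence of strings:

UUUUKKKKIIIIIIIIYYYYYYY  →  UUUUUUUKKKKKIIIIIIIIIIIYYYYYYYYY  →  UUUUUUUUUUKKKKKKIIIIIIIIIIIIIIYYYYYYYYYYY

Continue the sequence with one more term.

The n-th term is 3n-2 U's then n+2 K's then 3n+2 I's then 2n+3 Y's, where the shown terms are n = 2, 3, 4.
At n = 5 the blocks have lengths 13, 7, 17, 13.

UUUUUUUUUUUUUKKKKKKKIIIIIIIIIIIIIIIIIYYYYYYYYYYYYY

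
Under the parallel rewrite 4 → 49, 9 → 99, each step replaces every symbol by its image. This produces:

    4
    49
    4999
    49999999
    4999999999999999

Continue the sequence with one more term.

Applying the rule to each of the 16 symbols of 4999999999999999 gives the pieces 49 99 99 99 99 99 99 99 99 99 99 99 99 99 99 99, which concatenate to the answer.

49999999999999999999999999999999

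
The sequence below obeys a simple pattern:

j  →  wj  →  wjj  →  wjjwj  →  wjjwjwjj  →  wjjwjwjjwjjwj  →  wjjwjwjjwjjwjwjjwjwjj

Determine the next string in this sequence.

wjjwjwjjwjjwjwjjwjwjjwjjwjwjjwjjwj

This is a Fibonacci-style word recurrence s(k) = s(k−1)·s(k−2): e.g. wj·j = wjj.
Continuing: wjjwjwjjwjjwjwjjwjwjj · wjjwjwjjwjjwj gives term 8.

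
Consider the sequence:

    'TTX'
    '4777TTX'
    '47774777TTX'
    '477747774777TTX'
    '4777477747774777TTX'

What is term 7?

Every step adds 4777 at the front: s(k+1) = 4777·s(k).
From 4777477747774777TTX, 2 further steps: 4777477747774777TTX → 47774777477747774777TTX → (answer).

477747774777477747774777TTX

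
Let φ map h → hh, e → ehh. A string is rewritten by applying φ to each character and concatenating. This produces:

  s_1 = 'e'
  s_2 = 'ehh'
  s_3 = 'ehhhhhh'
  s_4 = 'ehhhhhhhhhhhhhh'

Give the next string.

ehhhhhhhhhhhhhhhhhhhhhhhhhhhhhh

Applying the rule to each of the 15 symbols of ehhhhhhhhhhhhhh gives the pieces ehh hh hh hh hh hh hh hh hh hh hh hh hh hh hh, which concatenate to the answer.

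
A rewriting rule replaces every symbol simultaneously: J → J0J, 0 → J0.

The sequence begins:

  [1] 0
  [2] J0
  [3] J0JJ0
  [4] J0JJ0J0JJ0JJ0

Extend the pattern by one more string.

J0JJ0J0JJ0JJ0J0JJ0J0JJ0JJ0J0JJ0JJ0

Applying the rule to each of the 13 symbols of J0JJ0J0JJ0JJ0 gives the pieces J0J J0 J0J J0J J0 J0J J0 J0J J0J J0 J0J J0J J0, which concatenate to the answer.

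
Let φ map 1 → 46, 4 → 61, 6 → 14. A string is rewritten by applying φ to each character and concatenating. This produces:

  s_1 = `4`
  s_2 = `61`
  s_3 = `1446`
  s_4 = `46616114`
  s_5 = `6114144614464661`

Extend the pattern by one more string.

14464661466161144661611461141446

Replace each of the 16 characters of 6114144614464661 in place — 14 46 46 61 46 61 61 14 46 61 61 14 61 14 14 46 — and concatenate.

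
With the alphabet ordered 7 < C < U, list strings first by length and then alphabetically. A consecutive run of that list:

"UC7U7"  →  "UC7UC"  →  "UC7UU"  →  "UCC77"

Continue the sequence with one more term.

UCC7C

Find the rightmost character of UCC77 below U, bump it to the next letter, and reset everything to its right to 7.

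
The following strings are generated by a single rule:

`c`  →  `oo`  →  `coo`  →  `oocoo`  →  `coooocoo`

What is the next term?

oocoocoooocoo

Each term (from the third on) is the two preceding terms concatenated in order: term 3 = c·oo = coo.
The next term joins oocoo and coooocoo.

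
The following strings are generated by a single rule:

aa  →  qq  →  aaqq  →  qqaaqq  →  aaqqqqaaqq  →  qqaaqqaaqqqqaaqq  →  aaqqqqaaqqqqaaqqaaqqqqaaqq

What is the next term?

This is a Fibonacci-style word recurrence s(k) = s(k−2)·s(k−1): e.g. aa·qq = aaqq.
Continuing: qqaaqqaaqqqqaaqq · aaqqqqaaqqqqaaqqaaqqqqaaqq gives term 8.

qqaaqqaaqqqqaaqqaaqqqqaaqqqqaaqqaaqqqqaaqq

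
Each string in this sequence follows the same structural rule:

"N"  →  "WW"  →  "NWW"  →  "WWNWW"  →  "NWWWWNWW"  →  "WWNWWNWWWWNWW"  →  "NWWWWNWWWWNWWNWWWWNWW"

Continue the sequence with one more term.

Each term (from the third on) is the two preceding terms concatenated in order: term 3 = N·WW = NWW.
So term 8 is WWNWWNWWWWNWW·NWWWWNWWWWNWWNWWWWNWW.

WWNWWNWWWWNWWNWWWWNWWWWNWWNWWWWNWW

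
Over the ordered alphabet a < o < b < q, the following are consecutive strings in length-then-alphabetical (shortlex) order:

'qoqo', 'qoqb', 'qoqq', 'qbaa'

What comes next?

qbao

Treat qbaa as a base-4 numeral over the given alphabet and add one, carrying through any trailing q's.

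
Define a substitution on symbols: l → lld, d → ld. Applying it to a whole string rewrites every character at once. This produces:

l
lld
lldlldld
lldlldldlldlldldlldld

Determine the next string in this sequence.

Replace each of the 21 characters of lldlldldlldlldldlldld in place — lld lld ld lld lld ld lld ld lld lld ld lld lld ld lld ld lld lld ld lld ld — and concatenate.

lldlldldlldlldldlldldlldlldldlldlldldlldldlldlldldlldld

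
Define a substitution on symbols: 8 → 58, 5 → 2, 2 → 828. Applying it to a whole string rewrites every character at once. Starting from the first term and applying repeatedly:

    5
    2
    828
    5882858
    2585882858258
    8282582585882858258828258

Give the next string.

588285882825882825825858828582588282585882858828258

Applying the rule to each of the 25 symbols of 8282582585882858258828258 gives the pieces 58 828 58 828 2 58 828 2 58 2 58 58 828 58 2 58 828 2 58 58 828 58 828 2 58, which concatenate to the answer.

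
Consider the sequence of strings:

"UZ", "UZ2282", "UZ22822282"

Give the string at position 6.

Each term is the previous one with 2282 appended.
From UZ22822282, 3 further steps: UZ22822282 → UZ228222822282 → UZ2282228222822282 → (answer).

UZ22822282228222822282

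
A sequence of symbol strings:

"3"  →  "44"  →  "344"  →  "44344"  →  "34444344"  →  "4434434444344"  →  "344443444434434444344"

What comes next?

Each term (from the third on) is the two preceding terms concatenated in order: term 3 = 3·44 = 344.
The next term joins 4434434444344 and 344443444434434444344.

4434434444344344443444434434444344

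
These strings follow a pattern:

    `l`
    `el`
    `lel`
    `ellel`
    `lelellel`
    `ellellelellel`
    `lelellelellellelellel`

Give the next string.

ellellelellellelellelellellelellel

This is a Fibonacci-style word recurrence s(k) = s(k−2)·s(k−1): e.g. l·el = lel.
So term 8 is ellellelellel·lelellelellellelellel.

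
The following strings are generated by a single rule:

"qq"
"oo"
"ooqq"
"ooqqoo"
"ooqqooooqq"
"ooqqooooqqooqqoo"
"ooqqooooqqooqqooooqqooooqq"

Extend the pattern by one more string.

ooqqooooqqooqqooooqqooooqqooqqooooqqooqqoo

This is a Fibonacci-style word recurrence s(k) = s(k−1)·s(k−2): e.g. oo·qq = ooqq.
The next term joins ooqqooooqqooqqooooqqooooqq and ooqqooooqqooqqoo.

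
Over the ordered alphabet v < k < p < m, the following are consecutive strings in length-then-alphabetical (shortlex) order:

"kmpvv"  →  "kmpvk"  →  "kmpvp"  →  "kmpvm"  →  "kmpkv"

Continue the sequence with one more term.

kmpkk

Find the rightmost character of kmpkv below m, bump it to the next letter, and reset everything to its right to v.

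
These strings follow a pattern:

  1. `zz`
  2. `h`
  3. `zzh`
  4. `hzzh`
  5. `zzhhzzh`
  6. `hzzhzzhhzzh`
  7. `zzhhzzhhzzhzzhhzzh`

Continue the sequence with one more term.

hzzhzzhhzzhzzhhzzhhzzhzzhhzzh

From term 3 onward, concatenate the second-to-last term with the last: zz·h = zzh, h·zzh = hzzh, …
So term 8 is hzzhzzhhzzh·zzhhzzhhzzhzzhhzzh.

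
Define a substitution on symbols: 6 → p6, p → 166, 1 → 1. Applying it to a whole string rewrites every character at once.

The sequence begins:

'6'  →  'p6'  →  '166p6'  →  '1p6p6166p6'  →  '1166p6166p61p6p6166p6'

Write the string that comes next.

Replace each of the 21 characters of 1166p6166p61p6p6166p6 in place — 1 1 p6 p6 166 p6 1 p6 p6 166 p6 1 166 p6 166 p6 1 p6 p6 166 p6 — and concatenate.

11p6p6166p61p6p6166p61166p6166p61p6p6166p6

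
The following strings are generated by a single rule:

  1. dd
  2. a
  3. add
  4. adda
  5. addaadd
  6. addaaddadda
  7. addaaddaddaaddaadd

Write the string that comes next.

addaaddaddaaddaaddaddaaddadda

This is a Fibonacci-style word recurrence s(k) = s(k−1)·s(k−2): e.g. a·dd = add.
Continuing: addaaddaddaaddaadd · addaaddadda gives term 8.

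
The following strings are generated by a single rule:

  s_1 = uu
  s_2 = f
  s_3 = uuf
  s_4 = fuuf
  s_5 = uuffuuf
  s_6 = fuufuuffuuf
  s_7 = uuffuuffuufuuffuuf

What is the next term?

From term 3 onward, concatenate the second-to-last term with the last: uu·f = uuf, f·uuf = fuuf, …
The next term joins fuufuuffuuf and uuffuuffuufuuffuuf.

fuufuuffuufuuffuuffuufuuffuuf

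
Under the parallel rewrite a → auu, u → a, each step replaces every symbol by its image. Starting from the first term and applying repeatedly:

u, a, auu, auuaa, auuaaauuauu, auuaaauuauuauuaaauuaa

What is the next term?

Rewriting the 21 symbols of auuaaauuauuauuaaauuaa one by one yields auu a a auu auu auu a a auu a a auu a a auu auu auu a a auu auu; concatenated:

auuaaauuauuauuaaauuaaauuaaauuauuauuaaauuauu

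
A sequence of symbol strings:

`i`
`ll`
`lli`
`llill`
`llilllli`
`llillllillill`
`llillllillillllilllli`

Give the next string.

From term 3 onward, concatenate the last term with the second-to-last: ll·i = lli, lli·ll = llill, …
The next term joins llillllillillllilllli and llillllillill.

llillllillillllillllillillllillill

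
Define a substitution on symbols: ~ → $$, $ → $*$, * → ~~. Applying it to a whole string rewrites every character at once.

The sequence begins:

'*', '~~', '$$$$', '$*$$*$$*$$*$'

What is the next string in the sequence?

$*$~~$*$$*$~~$*$$*$~~$*$$*$~~$*$

Apply φ to $*$$*$$*$$*$ symbol by symbol: $→$*$, *→~~, $→$*$, $→$*$, *→~~, $→$*$, $→$*$, *→~~, $→$*$, $→$*$, *→~~, $→$*$; joined: $*$ ~~ $*$ $*$ ~~ $*$ $*$ ~~ $*$ $*$ ~~ $*$.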